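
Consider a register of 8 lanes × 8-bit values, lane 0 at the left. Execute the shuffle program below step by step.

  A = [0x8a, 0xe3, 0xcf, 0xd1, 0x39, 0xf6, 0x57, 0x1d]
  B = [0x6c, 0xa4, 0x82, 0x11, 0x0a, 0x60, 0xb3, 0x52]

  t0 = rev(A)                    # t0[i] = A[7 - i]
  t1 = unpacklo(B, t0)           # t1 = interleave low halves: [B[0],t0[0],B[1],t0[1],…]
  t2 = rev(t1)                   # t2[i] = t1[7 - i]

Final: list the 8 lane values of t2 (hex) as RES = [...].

  t0: 1d 57 f6 39 d1 cf e3 8a
  t1: 6c 1d a4 57 82 f6 11 39
  t2: 39 11 f6 82 57 a4 1d 6c

RES = [0x39, 0x11, 0xf6, 0x82, 0x57, 0xa4, 0x1d, 0x6c]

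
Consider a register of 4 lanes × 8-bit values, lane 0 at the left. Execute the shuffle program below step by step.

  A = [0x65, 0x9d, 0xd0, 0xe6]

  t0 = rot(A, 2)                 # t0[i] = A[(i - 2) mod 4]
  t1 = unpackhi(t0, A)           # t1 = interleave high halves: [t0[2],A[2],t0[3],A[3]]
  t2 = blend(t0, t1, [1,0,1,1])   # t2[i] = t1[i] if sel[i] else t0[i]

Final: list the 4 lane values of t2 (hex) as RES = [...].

t0 = [0xd0, 0xe6, 0x65, 0x9d]
t1 = [0x65, 0xd0, 0x9d, 0xe6]
t2 = [0x65, 0xe6, 0x9d, 0xe6]

RES = [ 0x65  0xe6  0x9d  0xe6 ]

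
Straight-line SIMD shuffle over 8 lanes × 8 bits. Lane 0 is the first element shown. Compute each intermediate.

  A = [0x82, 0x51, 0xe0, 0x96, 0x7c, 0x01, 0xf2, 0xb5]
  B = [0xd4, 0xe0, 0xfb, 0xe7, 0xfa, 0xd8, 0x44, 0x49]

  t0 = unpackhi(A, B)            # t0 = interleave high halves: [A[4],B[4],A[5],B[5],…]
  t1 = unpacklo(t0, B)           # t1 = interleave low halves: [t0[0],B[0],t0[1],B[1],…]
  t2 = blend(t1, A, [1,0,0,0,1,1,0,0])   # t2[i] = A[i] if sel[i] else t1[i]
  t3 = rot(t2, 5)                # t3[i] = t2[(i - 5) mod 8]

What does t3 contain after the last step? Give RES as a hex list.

RES = [0xe0, 0x7c, 0x01, 0xd8, 0xe7, 0x82, 0xd4, 0xfa]

  t0: 7c fa 01 d8 f2 44 b5 49
  t1: 7c d4 fa e0 01 fb d8 e7
  t2: 82 d4 fa e0 7c 01 d8 e7
  t3: e0 7c 01 d8 e7 82 d4 fa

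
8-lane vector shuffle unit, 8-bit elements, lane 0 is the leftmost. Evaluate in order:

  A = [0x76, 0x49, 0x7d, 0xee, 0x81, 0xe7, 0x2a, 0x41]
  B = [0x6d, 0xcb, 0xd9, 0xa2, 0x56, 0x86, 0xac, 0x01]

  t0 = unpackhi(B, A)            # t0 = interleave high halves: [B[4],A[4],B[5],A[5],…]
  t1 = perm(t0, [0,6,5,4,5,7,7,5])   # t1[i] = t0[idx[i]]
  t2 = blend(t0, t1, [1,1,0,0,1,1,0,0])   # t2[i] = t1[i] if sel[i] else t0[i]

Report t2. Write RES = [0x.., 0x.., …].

t0 = [0x56, 0x81, 0x86, 0xe7, 0xac, 0x2a, 0x01, 0x41]
t1 = [0x56, 0x01, 0x2a, 0xac, 0x2a, 0x41, 0x41, 0x2a]
t2 = [0x56, 0x01, 0x86, 0xe7, 0x2a, 0x41, 0x01, 0x41]

RES = [ 0x56  0x01  0x86  0xe7  0x2a  0x41  0x01  0x41 ]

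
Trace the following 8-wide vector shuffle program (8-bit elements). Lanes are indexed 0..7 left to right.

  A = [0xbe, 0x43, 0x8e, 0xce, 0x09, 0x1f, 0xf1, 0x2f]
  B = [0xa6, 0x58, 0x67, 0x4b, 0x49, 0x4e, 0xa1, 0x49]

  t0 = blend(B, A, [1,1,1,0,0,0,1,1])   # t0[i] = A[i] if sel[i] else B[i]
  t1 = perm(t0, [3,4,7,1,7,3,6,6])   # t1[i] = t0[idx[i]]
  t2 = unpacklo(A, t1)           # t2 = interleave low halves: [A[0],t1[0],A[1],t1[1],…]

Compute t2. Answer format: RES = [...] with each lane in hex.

RES = [0xbe, 0x4b, 0x43, 0x49, 0x8e, 0x2f, 0xce, 0x43]

→ t0 |be|43|8e|4b|49|4e|f1|2f|
→ t1 |4b|49|2f|43|2f|4b|f1|f1|
→ t2 |be|4b|43|49|8e|2f|ce|43|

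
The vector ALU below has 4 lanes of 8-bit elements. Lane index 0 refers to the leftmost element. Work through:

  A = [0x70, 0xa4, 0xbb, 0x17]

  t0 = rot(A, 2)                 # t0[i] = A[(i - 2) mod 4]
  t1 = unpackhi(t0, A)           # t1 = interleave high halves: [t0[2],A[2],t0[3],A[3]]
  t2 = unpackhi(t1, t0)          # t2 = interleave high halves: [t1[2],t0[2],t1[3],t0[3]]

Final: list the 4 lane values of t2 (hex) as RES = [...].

RES = [ 0xa4  0x70  0x17  0xa4 ]

t0 = [0xbb, 0x17, 0x70, 0xa4]
t1 = [0x70, 0xbb, 0xa4, 0x17]
t2 = [0xa4, 0x70, 0x17, 0xa4]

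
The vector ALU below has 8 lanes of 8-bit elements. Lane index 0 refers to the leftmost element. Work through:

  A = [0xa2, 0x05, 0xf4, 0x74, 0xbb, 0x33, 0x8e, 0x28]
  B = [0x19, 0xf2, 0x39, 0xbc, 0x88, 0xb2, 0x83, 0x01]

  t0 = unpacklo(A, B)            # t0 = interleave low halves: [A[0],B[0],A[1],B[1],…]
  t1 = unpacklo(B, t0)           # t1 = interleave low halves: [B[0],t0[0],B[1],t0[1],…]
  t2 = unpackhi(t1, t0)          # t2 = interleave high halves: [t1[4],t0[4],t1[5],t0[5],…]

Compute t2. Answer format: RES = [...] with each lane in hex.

RES = [ 0x39  0xf4  0x05  0x39  0xbc  0x74  0xf2  0xbc ]

  t0: a2 19 05 f2 f4 39 74 bc
  t1: 19 a2 f2 19 39 05 bc f2
  t2: 39 f4 05 39 bc 74 f2 bc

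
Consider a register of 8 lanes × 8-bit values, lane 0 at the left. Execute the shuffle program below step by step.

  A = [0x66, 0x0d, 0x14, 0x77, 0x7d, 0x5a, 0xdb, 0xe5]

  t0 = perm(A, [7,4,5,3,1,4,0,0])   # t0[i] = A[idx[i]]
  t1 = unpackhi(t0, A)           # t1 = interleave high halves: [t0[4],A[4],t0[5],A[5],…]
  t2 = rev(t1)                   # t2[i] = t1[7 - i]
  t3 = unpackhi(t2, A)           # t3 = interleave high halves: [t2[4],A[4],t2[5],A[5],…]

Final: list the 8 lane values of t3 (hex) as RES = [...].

RES = [0x5a, 0x7d, 0x7d, 0x5a, 0x7d, 0xdb, 0x0d, 0xe5]

→ t0 |e5|7d|5a|77|0d|7d|66|66|
→ t1 |0d|7d|7d|5a|66|db|66|e5|
→ t2 |e5|66|db|66|5a|7d|7d|0d|
→ t3 |5a|7d|7d|5a|7d|db|0d|e5|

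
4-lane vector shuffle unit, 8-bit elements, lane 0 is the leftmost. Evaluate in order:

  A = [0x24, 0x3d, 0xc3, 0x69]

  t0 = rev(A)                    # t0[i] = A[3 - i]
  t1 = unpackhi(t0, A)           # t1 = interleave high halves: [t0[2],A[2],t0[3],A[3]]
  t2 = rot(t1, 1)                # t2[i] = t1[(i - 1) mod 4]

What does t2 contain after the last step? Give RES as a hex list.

RES = [ 0x69  0x3d  0xc3  0x24 ]

t0 = [0x69, 0xc3, 0x3d, 0x24]
t1 = [0x3d, 0xc3, 0x24, 0x69]
t2 = [0x69, 0x3d, 0xc3, 0x24]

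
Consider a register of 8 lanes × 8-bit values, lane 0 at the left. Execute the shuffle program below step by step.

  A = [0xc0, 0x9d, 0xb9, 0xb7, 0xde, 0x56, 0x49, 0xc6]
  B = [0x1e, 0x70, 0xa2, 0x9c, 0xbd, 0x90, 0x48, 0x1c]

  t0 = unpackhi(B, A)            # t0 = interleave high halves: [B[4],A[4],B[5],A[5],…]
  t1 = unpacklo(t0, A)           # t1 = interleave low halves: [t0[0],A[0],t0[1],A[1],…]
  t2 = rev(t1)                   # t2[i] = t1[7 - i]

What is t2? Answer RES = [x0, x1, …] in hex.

t0 = [0xbd, 0xde, 0x90, 0x56, 0x48, 0x49, 0x1c, 0xc6]
t1 = [0xbd, 0xc0, 0xde, 0x9d, 0x90, 0xb9, 0x56, 0xb7]
t2 = [0xb7, 0x56, 0xb9, 0x90, 0x9d, 0xde, 0xc0, 0xbd]

RES = [0xb7, 0x56, 0xb9, 0x90, 0x9d, 0xde, 0xc0, 0xbd]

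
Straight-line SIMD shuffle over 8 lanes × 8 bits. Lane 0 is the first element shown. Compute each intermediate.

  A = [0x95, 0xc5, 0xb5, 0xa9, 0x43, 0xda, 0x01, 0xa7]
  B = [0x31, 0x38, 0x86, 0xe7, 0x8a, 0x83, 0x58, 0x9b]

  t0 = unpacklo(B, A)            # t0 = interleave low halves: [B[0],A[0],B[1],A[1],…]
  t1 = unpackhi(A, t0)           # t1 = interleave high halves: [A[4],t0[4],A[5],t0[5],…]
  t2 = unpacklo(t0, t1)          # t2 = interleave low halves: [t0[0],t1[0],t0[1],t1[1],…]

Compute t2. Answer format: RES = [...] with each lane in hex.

t0 = [0x31, 0x95, 0x38, 0xc5, 0x86, 0xb5, 0xe7, 0xa9]
t1 = [0x43, 0x86, 0xda, 0xb5, 0x01, 0xe7, 0xa7, 0xa9]
t2 = [0x31, 0x43, 0x95, 0x86, 0x38, 0xda, 0xc5, 0xb5]

RES = [0x31, 0x43, 0x95, 0x86, 0x38, 0xda, 0xc5, 0xb5]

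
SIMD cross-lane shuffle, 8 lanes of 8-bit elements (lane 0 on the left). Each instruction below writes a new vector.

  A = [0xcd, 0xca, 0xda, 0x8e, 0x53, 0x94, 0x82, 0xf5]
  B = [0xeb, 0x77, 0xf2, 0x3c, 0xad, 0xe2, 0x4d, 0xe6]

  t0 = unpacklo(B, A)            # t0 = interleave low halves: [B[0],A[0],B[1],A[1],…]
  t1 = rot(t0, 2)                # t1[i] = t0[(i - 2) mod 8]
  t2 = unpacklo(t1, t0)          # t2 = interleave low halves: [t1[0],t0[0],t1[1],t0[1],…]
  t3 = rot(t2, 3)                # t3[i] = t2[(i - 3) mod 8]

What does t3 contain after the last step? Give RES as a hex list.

RES = [ 0x77  0xcd  0xca  0x3c  0xeb  0x8e  0xcd  0xeb ]

t0 = [0xeb, 0xcd, 0x77, 0xca, 0xf2, 0xda, 0x3c, 0x8e]
t1 = [0x3c, 0x8e, 0xeb, 0xcd, 0x77, 0xca, 0xf2, 0xda]
t2 = [0x3c, 0xeb, 0x8e, 0xcd, 0xeb, 0x77, 0xcd, 0xca]
t3 = [0x77, 0xcd, 0xca, 0x3c, 0xeb, 0x8e, 0xcd, 0xeb]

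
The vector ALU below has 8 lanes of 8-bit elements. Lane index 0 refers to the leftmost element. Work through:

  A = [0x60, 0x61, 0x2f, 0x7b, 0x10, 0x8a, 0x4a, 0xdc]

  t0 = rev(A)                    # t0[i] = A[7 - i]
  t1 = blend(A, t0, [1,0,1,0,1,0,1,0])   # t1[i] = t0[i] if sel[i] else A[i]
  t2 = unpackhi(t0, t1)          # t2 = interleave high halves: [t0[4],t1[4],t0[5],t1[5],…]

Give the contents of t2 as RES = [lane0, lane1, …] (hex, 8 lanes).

RES = [ 0x7b  0x7b  0x2f  0x8a  0x61  0x61  0x60  0xdc ]

→ t0 |dc|4a|8a|10|7b|2f|61|60|
→ t1 |dc|61|8a|7b|7b|8a|61|dc|
→ t2 |7b|7b|2f|8a|61|61|60|dc|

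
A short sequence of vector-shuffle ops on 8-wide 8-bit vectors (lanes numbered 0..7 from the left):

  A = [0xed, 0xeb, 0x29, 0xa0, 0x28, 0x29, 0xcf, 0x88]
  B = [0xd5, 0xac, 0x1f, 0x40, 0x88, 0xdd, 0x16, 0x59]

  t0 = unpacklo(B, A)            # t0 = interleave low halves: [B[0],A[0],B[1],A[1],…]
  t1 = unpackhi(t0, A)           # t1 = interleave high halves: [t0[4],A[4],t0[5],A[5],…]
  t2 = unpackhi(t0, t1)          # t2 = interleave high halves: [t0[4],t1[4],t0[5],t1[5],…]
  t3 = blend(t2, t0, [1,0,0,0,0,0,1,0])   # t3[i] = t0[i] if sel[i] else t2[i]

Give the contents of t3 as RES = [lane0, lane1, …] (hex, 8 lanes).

RES = [ 0xd5  0x40  0x29  0xcf  0x40  0xa0  0x40  0x88 ]

t0 = [0xd5, 0xed, 0xac, 0xeb, 0x1f, 0x29, 0x40, 0xa0]
t1 = [0x1f, 0x28, 0x29, 0x29, 0x40, 0xcf, 0xa0, 0x88]
t2 = [0x1f, 0x40, 0x29, 0xcf, 0x40, 0xa0, 0xa0, 0x88]
t3 = [0xd5, 0x40, 0x29, 0xcf, 0x40, 0xa0, 0x40, 0x88]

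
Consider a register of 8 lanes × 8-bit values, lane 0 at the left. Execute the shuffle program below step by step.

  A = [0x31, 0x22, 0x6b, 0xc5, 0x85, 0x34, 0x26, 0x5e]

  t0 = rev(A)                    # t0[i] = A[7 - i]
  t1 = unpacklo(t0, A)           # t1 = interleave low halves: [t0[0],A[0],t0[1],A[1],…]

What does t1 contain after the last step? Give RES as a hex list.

t0 = [0x5e, 0x26, 0x34, 0x85, 0xc5, 0x6b, 0x22, 0x31]
t1 = [0x5e, 0x31, 0x26, 0x22, 0x34, 0x6b, 0x85, 0xc5]

RES = [ 0x5e  0x31  0x26  0x22  0x34  0x6b  0x85  0xc5 ]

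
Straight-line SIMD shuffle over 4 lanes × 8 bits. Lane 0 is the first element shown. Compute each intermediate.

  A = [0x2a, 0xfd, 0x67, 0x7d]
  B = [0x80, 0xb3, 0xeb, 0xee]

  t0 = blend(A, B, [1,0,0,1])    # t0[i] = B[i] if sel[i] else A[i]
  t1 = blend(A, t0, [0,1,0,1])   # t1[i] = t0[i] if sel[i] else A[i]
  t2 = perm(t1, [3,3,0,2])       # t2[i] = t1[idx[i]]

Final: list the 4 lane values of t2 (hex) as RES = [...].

  t0: 80 fd 67 ee
  t1: 2a fd 67 ee
  t2: ee ee 2a 67

RES = [0xee, 0xee, 0x2a, 0x67]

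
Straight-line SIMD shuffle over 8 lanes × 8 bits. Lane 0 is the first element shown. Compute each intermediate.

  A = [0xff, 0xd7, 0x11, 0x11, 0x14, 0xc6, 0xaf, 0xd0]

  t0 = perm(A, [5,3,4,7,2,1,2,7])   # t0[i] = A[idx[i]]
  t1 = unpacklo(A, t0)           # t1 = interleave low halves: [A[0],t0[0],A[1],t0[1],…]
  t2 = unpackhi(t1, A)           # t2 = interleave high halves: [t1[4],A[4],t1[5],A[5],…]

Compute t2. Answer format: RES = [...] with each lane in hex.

  t0: c6 11 14 d0 11 d7 11 d0
  t1: ff c6 d7 11 11 14 11 d0
  t2: 11 14 14 c6 11 af d0 d0

RES = [ 0x11  0x14  0x14  0xc6  0x11  0xaf  0xd0  0xd0 ]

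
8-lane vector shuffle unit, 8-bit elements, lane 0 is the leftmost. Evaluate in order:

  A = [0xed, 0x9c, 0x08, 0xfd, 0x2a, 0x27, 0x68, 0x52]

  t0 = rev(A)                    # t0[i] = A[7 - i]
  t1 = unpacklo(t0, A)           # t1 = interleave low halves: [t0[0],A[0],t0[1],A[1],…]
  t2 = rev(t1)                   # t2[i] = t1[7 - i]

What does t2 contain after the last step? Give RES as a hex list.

RES = [0xfd, 0x2a, 0x08, 0x27, 0x9c, 0x68, 0xed, 0x52]

→ t0 |52|68|27|2a|fd|08|9c|ed|
→ t1 |52|ed|68|9c|27|08|2a|fd|
→ t2 |fd|2a|08|27|9c|68|ed|52|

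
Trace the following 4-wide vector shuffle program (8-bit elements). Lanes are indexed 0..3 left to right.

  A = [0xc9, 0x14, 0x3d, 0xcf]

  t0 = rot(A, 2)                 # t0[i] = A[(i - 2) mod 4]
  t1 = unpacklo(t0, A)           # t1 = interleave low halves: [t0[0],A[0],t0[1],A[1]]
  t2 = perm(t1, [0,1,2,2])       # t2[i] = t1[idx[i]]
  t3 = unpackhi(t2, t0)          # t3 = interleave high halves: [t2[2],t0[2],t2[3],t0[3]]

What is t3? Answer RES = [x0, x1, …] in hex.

t0 = [0x3d, 0xcf, 0xc9, 0x14]
t1 = [0x3d, 0xc9, 0xcf, 0x14]
t2 = [0x3d, 0xc9, 0xcf, 0xcf]
t3 = [0xcf, 0xc9, 0xcf, 0x14]

RES = [ 0xcf  0xc9  0xcf  0x14 ]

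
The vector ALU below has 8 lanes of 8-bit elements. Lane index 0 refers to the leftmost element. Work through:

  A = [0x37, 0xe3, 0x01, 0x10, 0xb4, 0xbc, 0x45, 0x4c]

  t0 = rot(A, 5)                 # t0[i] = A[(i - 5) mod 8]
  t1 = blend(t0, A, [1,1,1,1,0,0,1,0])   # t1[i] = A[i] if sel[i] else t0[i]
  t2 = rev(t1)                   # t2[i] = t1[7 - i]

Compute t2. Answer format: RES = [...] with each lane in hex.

RES = [0x01, 0x45, 0x37, 0x4c, 0x10, 0x01, 0xe3, 0x37]

→ t0 |10|b4|bc|45|4c|37|e3|01|
→ t1 |37|e3|01|10|4c|37|45|01|
→ t2 |01|45|37|4c|10|01|e3|37|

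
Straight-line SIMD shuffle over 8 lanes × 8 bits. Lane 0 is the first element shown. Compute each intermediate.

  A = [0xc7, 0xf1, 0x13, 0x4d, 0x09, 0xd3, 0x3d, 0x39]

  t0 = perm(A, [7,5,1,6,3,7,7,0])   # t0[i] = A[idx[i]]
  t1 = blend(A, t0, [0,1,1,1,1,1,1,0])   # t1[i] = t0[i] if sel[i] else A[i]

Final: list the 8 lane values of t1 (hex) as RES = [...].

RES = [0xc7, 0xd3, 0xf1, 0x3d, 0x4d, 0x39, 0x39, 0x39]

t0 = [0x39, 0xd3, 0xf1, 0x3d, 0x4d, 0x39, 0x39, 0xc7]
t1 = [0xc7, 0xd3, 0xf1, 0x3d, 0x4d, 0x39, 0x39, 0x39]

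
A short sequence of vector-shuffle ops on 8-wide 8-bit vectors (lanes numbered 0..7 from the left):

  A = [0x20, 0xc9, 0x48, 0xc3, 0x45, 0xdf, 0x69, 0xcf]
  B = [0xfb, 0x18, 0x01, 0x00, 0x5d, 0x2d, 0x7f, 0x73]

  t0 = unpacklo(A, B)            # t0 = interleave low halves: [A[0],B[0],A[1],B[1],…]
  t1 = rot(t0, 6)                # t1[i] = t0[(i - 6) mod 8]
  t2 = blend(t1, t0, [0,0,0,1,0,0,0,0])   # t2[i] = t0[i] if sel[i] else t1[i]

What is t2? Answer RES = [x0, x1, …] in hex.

RES = [ 0xc9  0x18  0x48  0x18  0xc3  0x00  0x20  0xfb ]

  t0: 20 fb c9 18 48 01 c3 00
  t1: c9 18 48 01 c3 00 20 fb
  t2: c9 18 48 18 c3 00 20 fb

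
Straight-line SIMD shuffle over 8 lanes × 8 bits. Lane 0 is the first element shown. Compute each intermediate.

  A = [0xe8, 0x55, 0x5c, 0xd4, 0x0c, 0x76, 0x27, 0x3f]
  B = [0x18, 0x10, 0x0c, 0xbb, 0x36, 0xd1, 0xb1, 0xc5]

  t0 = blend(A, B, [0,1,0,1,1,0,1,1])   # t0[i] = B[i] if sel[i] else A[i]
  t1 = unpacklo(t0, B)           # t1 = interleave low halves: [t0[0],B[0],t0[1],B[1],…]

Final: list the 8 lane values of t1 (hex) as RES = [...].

t0 = [0xe8, 0x10, 0x5c, 0xbb, 0x36, 0x76, 0xb1, 0xc5]
t1 = [0xe8, 0x18, 0x10, 0x10, 0x5c, 0x0c, 0xbb, 0xbb]

RES = [ 0xe8  0x18  0x10  0x10  0x5c  0x0c  0xbb  0xbb ]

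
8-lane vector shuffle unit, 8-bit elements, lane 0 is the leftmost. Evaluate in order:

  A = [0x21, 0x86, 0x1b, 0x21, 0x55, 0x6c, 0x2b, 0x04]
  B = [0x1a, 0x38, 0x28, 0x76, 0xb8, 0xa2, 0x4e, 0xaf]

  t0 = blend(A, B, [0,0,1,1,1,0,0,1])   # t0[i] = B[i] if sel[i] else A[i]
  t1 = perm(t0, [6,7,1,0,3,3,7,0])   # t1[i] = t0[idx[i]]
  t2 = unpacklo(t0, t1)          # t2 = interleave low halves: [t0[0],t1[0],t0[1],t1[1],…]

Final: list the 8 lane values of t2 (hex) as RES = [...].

RES = [0x21, 0x2b, 0x86, 0xaf, 0x28, 0x86, 0x76, 0x21]

  t0: 21 86 28 76 b8 6c 2b af
  t1: 2b af 86 21 76 76 af 21
  t2: 21 2b 86 af 28 86 76 21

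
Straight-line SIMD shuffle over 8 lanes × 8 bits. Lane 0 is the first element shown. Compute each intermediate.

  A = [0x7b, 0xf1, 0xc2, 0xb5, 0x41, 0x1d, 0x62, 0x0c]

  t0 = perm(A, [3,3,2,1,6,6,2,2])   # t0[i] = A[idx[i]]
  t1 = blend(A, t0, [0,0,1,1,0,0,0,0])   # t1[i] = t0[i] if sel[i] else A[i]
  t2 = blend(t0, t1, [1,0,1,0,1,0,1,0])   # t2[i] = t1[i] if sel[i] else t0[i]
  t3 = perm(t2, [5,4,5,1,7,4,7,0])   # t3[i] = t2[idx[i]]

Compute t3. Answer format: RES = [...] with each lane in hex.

RES = [ 0x62  0x41  0x62  0xb5  0xc2  0x41  0xc2  0x7b ]

  t0: b5 b5 c2 f1 62 62 c2 c2
  t1: 7b f1 c2 f1 41 1d 62 0c
  t2: 7b b5 c2 f1 41 62 62 c2
  t3: 62 41 62 b5 c2 41 c2 7b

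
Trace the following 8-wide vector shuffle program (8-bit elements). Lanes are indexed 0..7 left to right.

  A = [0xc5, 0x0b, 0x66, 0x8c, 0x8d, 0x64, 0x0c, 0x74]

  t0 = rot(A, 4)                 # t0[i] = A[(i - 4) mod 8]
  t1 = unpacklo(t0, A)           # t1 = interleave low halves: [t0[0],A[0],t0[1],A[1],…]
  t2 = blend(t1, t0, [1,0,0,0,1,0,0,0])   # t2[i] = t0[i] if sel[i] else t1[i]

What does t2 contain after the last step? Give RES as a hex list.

→ t0 |8d|64|0c|74|c5|0b|66|8c|
→ t1 |8d|c5|64|0b|0c|66|74|8c|
→ t2 |8d|c5|64|0b|c5|66|74|8c|

RES = [ 0x8d  0xc5  0x64  0x0b  0xc5  0x66  0x74  0x8c ]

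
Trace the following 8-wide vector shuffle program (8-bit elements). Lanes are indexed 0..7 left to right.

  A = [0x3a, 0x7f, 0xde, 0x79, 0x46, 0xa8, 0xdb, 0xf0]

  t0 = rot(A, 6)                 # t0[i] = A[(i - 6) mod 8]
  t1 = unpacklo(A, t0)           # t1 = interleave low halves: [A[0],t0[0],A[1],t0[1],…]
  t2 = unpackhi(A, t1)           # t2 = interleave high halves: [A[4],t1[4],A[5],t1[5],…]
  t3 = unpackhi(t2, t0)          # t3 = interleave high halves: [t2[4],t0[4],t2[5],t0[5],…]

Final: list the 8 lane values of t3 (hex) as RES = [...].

RES = [ 0xdb  0xdb  0x79  0xf0  0xf0  0x3a  0xa8  0x7f ]

  t0: de 79 46 a8 db f0 3a 7f
  t1: 3a de 7f 79 de 46 79 a8
  t2: 46 de a8 46 db 79 f0 a8
  t3: db db 79 f0 f0 3a a8 7f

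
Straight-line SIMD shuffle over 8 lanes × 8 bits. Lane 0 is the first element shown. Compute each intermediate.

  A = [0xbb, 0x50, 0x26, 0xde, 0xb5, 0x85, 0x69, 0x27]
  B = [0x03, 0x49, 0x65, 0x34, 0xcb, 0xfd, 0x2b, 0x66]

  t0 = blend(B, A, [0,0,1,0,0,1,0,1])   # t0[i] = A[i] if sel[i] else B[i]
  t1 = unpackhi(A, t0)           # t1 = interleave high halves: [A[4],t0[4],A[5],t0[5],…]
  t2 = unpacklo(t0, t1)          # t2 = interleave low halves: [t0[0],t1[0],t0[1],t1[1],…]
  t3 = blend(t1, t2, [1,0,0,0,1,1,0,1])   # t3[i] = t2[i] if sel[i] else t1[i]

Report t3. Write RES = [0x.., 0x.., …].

RES = [ 0x03  0xcb  0x85  0x85  0x26  0x85  0x27  0x85 ]

→ t0 |03|49|26|34|cb|85|2b|27|
→ t1 |b5|cb|85|85|69|2b|27|27|
→ t2 |03|b5|49|cb|26|85|34|85|
→ t3 |03|cb|85|85|26|85|27|85|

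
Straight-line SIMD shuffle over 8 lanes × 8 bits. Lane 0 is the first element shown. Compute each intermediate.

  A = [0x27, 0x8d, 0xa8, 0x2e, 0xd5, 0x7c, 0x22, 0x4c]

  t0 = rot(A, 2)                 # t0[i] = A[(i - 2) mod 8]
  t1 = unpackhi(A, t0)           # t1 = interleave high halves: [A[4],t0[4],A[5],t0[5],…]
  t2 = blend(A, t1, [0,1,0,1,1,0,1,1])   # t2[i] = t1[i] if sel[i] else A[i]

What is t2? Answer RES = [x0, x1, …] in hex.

RES = [0x27, 0xa8, 0xa8, 0x2e, 0x22, 0x7c, 0x4c, 0x7c]

  t0: 22 4c 27 8d a8 2e d5 7c
  t1: d5 a8 7c 2e 22 d5 4c 7c
  t2: 27 a8 a8 2e 22 7c 4c 7c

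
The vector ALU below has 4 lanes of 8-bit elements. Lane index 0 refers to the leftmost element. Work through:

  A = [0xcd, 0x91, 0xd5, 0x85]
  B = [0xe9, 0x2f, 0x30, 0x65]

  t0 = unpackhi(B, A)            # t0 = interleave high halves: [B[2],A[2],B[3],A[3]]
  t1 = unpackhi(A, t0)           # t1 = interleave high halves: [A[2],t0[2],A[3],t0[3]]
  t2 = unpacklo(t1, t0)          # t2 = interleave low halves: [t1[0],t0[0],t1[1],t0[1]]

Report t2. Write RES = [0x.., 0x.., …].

  t0: 30 d5 65 85
  t1: d5 65 85 85
  t2: d5 30 65 d5

RES = [0xd5, 0x30, 0x65, 0xd5]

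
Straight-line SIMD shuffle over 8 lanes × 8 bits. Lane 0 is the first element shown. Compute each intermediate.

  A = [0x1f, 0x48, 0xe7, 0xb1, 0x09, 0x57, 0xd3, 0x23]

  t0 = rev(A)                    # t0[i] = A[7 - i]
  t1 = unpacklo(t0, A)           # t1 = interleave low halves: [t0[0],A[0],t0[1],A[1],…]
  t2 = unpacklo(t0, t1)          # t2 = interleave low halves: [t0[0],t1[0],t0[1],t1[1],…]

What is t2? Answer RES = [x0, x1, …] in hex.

→ t0 |23|d3|57|09|b1|e7|48|1f|
→ t1 |23|1f|d3|48|57|e7|09|b1|
→ t2 |23|23|d3|1f|57|d3|09|48|

RES = [0x23, 0x23, 0xd3, 0x1f, 0x57, 0xd3, 0x09, 0x48]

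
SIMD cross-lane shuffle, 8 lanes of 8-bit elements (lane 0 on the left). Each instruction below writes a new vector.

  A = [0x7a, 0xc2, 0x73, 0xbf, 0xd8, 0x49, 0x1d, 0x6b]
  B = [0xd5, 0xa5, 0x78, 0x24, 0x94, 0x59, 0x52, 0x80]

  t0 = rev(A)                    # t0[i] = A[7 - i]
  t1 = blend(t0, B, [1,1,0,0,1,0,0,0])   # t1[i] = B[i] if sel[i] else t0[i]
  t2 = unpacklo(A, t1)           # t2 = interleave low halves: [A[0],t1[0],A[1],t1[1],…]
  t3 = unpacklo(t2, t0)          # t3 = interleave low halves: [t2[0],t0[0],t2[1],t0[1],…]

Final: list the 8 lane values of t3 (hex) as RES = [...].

t0 = [0x6b, 0x1d, 0x49, 0xd8, 0xbf, 0x73, 0xc2, 0x7a]
t1 = [0xd5, 0xa5, 0x49, 0xd8, 0x94, 0x73, 0xc2, 0x7a]
t2 = [0x7a, 0xd5, 0xc2, 0xa5, 0x73, 0x49, 0xbf, 0xd8]
t3 = [0x7a, 0x6b, 0xd5, 0x1d, 0xc2, 0x49, 0xa5, 0xd8]

RES = [0x7a, 0x6b, 0xd5, 0x1d, 0xc2, 0x49, 0xa5, 0xd8]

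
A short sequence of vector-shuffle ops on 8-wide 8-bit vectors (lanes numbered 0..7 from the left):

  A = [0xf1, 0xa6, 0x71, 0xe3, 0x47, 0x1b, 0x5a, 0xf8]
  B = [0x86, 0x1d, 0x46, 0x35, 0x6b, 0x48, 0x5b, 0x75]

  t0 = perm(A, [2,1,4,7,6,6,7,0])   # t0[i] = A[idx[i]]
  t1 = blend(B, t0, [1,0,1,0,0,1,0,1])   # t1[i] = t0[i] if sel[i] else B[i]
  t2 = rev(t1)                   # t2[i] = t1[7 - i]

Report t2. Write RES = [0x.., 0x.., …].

t0 = [0x71, 0xa6, 0x47, 0xf8, 0x5a, 0x5a, 0xf8, 0xf1]
t1 = [0x71, 0x1d, 0x47, 0x35, 0x6b, 0x5a, 0x5b, 0xf1]
t2 = [0xf1, 0x5b, 0x5a, 0x6b, 0x35, 0x47, 0x1d, 0x71]

RES = [0xf1, 0x5b, 0x5a, 0x6b, 0x35, 0x47, 0x1d, 0x71]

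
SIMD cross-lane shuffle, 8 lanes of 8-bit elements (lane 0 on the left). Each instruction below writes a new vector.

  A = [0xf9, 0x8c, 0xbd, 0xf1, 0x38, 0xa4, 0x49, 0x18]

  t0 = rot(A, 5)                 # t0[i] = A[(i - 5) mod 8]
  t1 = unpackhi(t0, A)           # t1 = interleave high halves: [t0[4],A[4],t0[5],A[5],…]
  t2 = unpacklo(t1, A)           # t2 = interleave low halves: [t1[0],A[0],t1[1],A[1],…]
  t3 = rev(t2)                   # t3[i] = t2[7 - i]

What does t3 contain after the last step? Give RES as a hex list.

RES = [0xf1, 0xa4, 0xbd, 0xf9, 0x8c, 0x38, 0xf9, 0x18]

  t0: f1 38 a4 49 18 f9 8c bd
  t1: 18 38 f9 a4 8c 49 bd 18
  t2: 18 f9 38 8c f9 bd a4 f1
  t3: f1 a4 bd f9 8c 38 f9 18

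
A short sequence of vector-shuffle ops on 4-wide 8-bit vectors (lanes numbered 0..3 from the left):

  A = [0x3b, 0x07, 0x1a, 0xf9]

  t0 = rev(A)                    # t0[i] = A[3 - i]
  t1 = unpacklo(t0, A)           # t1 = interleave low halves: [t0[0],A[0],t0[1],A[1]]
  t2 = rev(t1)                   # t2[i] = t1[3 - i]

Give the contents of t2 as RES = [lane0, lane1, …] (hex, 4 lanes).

  t0: f9 1a 07 3b
  t1: f9 3b 1a 07
  t2: 07 1a 3b f9

RES = [0x07, 0x1a, 0x3b, 0xf9]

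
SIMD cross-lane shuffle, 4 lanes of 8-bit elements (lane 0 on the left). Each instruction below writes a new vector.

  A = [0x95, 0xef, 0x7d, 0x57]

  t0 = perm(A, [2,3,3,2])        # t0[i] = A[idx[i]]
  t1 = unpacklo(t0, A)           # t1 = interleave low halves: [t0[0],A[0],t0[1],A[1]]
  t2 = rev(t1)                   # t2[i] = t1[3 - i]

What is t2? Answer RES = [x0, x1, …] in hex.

RES = [0xef, 0x57, 0x95, 0x7d]

  t0: 7d 57 57 7d
  t1: 7d 95 57 ef
  t2: ef 57 95 7d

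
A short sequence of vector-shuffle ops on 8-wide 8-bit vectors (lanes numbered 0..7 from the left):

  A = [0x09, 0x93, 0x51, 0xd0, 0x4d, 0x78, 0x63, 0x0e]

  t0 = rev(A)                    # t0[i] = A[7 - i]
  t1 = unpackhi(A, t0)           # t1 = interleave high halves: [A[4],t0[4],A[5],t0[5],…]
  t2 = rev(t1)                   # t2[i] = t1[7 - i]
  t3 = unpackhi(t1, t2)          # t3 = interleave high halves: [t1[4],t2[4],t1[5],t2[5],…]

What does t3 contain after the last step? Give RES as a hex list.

  t0: 0e 63 78 4d d0 51 93 09
  t1: 4d d0 78 51 63 93 0e 09
  t2: 09 0e 93 63 51 78 d0 4d
  t3: 63 51 93 78 0e d0 09 4d

RES = [ 0x63  0x51  0x93  0x78  0x0e  0xd0  0x09  0x4d ]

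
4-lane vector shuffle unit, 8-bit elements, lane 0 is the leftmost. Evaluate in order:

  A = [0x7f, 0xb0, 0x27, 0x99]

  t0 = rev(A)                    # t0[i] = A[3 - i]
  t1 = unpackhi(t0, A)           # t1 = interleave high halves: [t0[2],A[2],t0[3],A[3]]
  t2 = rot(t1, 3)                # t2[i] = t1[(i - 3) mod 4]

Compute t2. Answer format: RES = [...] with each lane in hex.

RES = [0x27, 0x7f, 0x99, 0xb0]

  t0: 99 27 b0 7f
  t1: b0 27 7f 99
  t2: 27 7f 99 b0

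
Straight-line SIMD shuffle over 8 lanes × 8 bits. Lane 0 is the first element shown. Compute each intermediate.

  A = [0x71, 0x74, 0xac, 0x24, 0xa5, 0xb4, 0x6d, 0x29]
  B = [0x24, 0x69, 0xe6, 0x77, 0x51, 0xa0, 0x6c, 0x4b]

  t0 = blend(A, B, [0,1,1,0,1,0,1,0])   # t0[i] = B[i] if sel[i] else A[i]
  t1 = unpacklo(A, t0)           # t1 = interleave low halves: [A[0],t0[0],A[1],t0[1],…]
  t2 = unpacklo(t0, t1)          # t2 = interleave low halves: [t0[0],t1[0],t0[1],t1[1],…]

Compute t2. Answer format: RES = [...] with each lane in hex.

RES = [ 0x71  0x71  0x69  0x71  0xe6  0x74  0x24  0x69 ]

→ t0 |71|69|e6|24|51|b4|6c|29|
→ t1 |71|71|74|69|ac|e6|24|24|
→ t2 |71|71|69|71|e6|74|24|69|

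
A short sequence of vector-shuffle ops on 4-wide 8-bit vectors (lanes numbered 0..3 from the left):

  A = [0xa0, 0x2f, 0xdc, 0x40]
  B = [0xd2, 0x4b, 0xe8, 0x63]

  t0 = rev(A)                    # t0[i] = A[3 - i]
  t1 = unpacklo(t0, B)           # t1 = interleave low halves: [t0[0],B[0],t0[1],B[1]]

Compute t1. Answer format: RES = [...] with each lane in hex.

  t0: 40 dc 2f a0
  t1: 40 d2 dc 4b

RES = [0x40, 0xd2, 0xdc, 0x4b]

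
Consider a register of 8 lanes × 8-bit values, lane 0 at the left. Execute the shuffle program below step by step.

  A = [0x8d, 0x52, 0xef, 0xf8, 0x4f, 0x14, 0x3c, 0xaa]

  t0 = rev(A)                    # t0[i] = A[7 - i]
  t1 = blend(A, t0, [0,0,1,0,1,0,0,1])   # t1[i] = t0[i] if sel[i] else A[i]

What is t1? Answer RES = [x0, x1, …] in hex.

  t0: aa 3c 14 4f f8 ef 52 8d
  t1: 8d 52 14 f8 f8 14 3c 8d

RES = [ 0x8d  0x52  0x14  0xf8  0xf8  0x14  0x3c  0x8d ]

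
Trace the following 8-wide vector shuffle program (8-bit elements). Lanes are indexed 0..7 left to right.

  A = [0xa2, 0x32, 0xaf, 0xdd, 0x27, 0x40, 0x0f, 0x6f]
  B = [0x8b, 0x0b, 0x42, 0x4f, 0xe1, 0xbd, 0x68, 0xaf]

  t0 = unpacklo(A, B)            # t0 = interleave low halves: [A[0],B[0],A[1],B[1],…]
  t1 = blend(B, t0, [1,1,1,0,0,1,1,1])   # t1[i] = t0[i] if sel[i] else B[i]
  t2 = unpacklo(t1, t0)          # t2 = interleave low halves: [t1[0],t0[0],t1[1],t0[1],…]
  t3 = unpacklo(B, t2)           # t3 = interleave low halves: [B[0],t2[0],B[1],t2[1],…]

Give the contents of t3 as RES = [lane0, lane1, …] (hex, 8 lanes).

RES = [0x8b, 0xa2, 0x0b, 0xa2, 0x42, 0x8b, 0x4f, 0x8b]

t0 = [0xa2, 0x8b, 0x32, 0x0b, 0xaf, 0x42, 0xdd, 0x4f]
t1 = [0xa2, 0x8b, 0x32, 0x4f, 0xe1, 0x42, 0xdd, 0x4f]
t2 = [0xa2, 0xa2, 0x8b, 0x8b, 0x32, 0x32, 0x4f, 0x0b]
t3 = [0x8b, 0xa2, 0x0b, 0xa2, 0x42, 0x8b, 0x4f, 0x8b]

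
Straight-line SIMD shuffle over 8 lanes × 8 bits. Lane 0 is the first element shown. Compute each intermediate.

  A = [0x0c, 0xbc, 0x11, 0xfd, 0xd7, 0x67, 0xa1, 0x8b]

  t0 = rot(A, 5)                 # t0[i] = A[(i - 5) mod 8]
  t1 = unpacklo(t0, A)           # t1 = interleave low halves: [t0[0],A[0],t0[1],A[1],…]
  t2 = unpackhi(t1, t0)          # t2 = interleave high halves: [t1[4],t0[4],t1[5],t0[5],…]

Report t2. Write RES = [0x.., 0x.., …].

  t0: fd d7 67 a1 8b 0c bc 11
  t1: fd 0c d7 bc 67 11 a1 fd
  t2: 67 8b 11 0c a1 bc fd 11

RES = [ 0x67  0x8b  0x11  0x0c  0xa1  0xbc  0xfd  0x11 ]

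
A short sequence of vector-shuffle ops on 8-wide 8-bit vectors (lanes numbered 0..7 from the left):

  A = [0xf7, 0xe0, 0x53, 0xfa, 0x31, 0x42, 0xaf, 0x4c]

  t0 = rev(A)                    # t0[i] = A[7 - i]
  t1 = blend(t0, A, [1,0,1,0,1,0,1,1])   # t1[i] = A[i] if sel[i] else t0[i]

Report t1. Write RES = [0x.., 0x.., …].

RES = [0xf7, 0xaf, 0x53, 0x31, 0x31, 0x53, 0xaf, 0x4c]

t0 = [0x4c, 0xaf, 0x42, 0x31, 0xfa, 0x53, 0xe0, 0xf7]
t1 = [0xf7, 0xaf, 0x53, 0x31, 0x31, 0x53, 0xaf, 0x4c]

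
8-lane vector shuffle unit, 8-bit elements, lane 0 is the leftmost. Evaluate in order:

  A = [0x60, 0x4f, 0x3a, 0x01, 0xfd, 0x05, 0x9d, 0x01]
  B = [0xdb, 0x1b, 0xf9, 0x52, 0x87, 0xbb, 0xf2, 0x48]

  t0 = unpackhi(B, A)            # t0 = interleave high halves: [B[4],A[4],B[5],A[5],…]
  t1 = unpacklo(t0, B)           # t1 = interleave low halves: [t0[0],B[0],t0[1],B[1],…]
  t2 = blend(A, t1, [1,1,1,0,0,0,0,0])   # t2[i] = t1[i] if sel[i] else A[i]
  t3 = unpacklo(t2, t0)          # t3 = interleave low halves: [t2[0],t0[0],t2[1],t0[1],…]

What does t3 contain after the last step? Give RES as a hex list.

RES = [0x87, 0x87, 0xdb, 0xfd, 0xfd, 0xbb, 0x01, 0x05]

→ t0 |87|fd|bb|05|f2|9d|48|01|
→ t1 |87|db|fd|1b|bb|f9|05|52|
→ t2 |87|db|fd|01|fd|05|9d|01|
→ t3 |87|87|db|fd|fd|bb|01|05|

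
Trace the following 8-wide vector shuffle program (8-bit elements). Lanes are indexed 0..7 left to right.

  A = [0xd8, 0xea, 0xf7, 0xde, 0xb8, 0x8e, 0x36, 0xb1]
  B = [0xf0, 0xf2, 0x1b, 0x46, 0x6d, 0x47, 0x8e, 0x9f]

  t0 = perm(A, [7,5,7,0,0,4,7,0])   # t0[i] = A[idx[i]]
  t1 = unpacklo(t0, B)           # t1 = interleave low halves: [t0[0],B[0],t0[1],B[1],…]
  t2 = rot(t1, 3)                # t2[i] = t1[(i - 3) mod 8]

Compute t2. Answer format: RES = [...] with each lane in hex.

RES = [ 0x1b  0xd8  0x46  0xb1  0xf0  0x8e  0xf2  0xb1 ]

→ t0 |b1|8e|b1|d8|d8|b8|b1|d8|
→ t1 |b1|f0|8e|f2|b1|1b|d8|46|
→ t2 |1b|d8|46|b1|f0|8e|f2|b1|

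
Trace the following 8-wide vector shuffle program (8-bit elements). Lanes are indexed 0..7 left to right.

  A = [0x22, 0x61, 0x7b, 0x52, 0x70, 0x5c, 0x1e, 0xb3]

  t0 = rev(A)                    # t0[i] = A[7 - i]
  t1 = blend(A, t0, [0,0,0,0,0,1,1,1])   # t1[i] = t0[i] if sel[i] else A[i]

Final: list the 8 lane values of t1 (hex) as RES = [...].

RES = [ 0x22  0x61  0x7b  0x52  0x70  0x7b  0x61  0x22 ]

  t0: b3 1e 5c 70 52 7b 61 22
  t1: 22 61 7b 52 70 7b 61 22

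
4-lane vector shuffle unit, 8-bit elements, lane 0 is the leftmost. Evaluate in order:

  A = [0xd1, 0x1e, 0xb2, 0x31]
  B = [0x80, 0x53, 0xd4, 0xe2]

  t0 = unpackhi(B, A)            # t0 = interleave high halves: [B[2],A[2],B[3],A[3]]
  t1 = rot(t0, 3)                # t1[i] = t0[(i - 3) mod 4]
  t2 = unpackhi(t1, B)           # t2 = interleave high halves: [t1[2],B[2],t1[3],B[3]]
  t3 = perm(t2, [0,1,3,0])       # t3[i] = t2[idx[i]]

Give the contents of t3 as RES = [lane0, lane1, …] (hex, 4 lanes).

→ t0 |d4|b2|e2|31|
→ t1 |b2|e2|31|d4|
→ t2 |31|d4|d4|e2|
→ t3 |31|d4|e2|31|

RES = [0x31, 0xd4, 0xe2, 0x31]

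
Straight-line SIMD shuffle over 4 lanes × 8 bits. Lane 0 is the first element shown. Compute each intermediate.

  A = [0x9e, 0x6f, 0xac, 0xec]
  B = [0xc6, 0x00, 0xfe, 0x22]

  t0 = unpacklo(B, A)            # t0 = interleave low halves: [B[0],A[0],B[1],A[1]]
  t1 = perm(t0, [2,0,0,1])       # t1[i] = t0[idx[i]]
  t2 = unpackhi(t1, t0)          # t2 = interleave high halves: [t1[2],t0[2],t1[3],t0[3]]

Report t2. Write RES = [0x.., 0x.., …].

→ t0 |c6|9e|00|6f|
→ t1 |00|c6|c6|9e|
→ t2 |c6|00|9e|6f|

RES = [0xc6, 0x00, 0x9e, 0x6f]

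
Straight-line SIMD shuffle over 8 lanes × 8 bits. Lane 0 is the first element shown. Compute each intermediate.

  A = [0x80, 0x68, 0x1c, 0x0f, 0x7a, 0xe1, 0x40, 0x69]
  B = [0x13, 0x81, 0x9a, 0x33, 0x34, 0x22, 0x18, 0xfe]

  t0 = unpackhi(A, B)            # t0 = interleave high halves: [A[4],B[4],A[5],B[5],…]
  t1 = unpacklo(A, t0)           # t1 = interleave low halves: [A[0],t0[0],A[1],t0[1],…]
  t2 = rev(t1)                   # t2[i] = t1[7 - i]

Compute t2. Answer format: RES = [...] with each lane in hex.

t0 = [0x7a, 0x34, 0xe1, 0x22, 0x40, 0x18, 0x69, 0xfe]
t1 = [0x80, 0x7a, 0x68, 0x34, 0x1c, 0xe1, 0x0f, 0x22]
t2 = [0x22, 0x0f, 0xe1, 0x1c, 0x34, 0x68, 0x7a, 0x80]

RES = [0x22, 0x0f, 0xe1, 0x1c, 0x34, 0x68, 0x7a, 0x80]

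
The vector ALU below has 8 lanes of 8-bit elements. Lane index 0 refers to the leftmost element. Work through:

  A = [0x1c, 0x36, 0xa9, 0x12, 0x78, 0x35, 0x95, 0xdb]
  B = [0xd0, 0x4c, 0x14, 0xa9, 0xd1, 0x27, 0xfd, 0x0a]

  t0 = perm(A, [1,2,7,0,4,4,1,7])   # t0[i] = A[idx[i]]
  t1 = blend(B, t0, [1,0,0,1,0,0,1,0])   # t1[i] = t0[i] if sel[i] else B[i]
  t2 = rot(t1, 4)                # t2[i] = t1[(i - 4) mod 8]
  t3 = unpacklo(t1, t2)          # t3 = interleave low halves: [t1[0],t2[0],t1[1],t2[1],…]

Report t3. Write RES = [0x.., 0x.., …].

t0 = [0x36, 0xa9, 0xdb, 0x1c, 0x78, 0x78, 0x36, 0xdb]
t1 = [0x36, 0x4c, 0x14, 0x1c, 0xd1, 0x27, 0x36, 0x0a]
t2 = [0xd1, 0x27, 0x36, 0x0a, 0x36, 0x4c, 0x14, 0x1c]
t3 = [0x36, 0xd1, 0x4c, 0x27, 0x14, 0x36, 0x1c, 0x0a]

RES = [ 0x36  0xd1  0x4c  0x27  0x14  0x36  0x1c  0x0a ]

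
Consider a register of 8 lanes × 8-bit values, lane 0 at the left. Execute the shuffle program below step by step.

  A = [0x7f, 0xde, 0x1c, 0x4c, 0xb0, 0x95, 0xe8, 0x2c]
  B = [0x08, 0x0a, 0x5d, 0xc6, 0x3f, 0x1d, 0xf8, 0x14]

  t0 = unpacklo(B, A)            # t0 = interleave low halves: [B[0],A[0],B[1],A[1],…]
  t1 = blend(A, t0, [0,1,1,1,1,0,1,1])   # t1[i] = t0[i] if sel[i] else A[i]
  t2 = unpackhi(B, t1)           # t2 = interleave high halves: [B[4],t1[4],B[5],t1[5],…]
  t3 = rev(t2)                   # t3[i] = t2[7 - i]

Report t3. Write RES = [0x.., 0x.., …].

→ t0 |08|7f|0a|de|5d|1c|c6|4c|
→ t1 |7f|7f|0a|de|5d|95|c6|4c|
→ t2 |3f|5d|1d|95|f8|c6|14|4c|
→ t3 |4c|14|c6|f8|95|1d|5d|3f|

RES = [ 0x4c  0x14  0xc6  0xf8  0x95  0x1d  0x5d  0x3f ]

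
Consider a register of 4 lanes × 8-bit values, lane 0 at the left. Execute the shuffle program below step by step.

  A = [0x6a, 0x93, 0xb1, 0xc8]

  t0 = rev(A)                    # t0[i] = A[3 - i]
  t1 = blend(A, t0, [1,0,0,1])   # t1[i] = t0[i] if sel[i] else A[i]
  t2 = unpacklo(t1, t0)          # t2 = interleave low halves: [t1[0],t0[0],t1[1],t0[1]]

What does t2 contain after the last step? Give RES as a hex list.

RES = [0xc8, 0xc8, 0x93, 0xb1]

  t0: c8 b1 93 6a
  t1: c8 93 b1 6a
  t2: c8 c8 93 b1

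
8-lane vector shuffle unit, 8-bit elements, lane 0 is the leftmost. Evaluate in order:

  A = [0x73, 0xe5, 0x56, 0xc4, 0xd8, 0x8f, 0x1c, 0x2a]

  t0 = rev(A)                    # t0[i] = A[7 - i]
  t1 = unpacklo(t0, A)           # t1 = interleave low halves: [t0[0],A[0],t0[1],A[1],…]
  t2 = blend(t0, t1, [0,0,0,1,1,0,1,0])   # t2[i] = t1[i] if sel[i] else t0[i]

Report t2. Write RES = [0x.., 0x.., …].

t0 = [0x2a, 0x1c, 0x8f, 0xd8, 0xc4, 0x56, 0xe5, 0x73]
t1 = [0x2a, 0x73, 0x1c, 0xe5, 0x8f, 0x56, 0xd8, 0xc4]
t2 = [0x2a, 0x1c, 0x8f, 0xe5, 0x8f, 0x56, 0xd8, 0x73]

RES = [ 0x2a  0x1c  0x8f  0xe5  0x8f  0x56  0xd8  0x73 ]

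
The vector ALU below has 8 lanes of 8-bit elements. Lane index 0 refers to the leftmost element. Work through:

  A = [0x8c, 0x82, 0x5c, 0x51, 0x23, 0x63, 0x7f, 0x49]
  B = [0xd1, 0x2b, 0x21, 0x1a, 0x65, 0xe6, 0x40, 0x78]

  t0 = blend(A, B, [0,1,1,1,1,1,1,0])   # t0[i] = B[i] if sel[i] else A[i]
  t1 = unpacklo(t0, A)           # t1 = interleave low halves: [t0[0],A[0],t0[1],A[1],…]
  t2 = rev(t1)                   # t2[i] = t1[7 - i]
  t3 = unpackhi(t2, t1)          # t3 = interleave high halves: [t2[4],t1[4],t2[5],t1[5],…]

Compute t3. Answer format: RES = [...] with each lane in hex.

RES = [ 0x82  0x21  0x2b  0x5c  0x8c  0x1a  0x8c  0x51 ]

  t0: 8c 2b 21 1a 65 e6 40 49
  t1: 8c 8c 2b 82 21 5c 1a 51
  t2: 51 1a 5c 21 82 2b 8c 8c
  t3: 82 21 2b 5c 8c 1a 8c 51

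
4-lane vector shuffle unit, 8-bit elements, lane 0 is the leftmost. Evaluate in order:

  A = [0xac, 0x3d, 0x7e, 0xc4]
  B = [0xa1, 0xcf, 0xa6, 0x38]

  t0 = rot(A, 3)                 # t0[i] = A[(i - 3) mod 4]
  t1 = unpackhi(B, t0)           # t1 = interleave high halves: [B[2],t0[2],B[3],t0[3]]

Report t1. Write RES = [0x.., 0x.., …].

RES = [ 0xa6  0xc4  0x38  0xac ]

t0 = [0x3d, 0x7e, 0xc4, 0xac]
t1 = [0xa6, 0xc4, 0x38, 0xac]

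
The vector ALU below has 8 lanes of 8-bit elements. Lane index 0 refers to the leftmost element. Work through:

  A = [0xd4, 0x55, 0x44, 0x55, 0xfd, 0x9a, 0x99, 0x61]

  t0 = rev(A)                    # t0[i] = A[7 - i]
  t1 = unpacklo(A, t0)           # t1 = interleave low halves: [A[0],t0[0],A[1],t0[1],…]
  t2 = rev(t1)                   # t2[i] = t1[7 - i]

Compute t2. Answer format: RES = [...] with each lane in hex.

t0 = [0x61, 0x99, 0x9a, 0xfd, 0x55, 0x44, 0x55, 0xd4]
t1 = [0xd4, 0x61, 0x55, 0x99, 0x44, 0x9a, 0x55, 0xfd]
t2 = [0xfd, 0x55, 0x9a, 0x44, 0x99, 0x55, 0x61, 0xd4]

RES = [0xfd, 0x55, 0x9a, 0x44, 0x99, 0x55, 0x61, 0xd4]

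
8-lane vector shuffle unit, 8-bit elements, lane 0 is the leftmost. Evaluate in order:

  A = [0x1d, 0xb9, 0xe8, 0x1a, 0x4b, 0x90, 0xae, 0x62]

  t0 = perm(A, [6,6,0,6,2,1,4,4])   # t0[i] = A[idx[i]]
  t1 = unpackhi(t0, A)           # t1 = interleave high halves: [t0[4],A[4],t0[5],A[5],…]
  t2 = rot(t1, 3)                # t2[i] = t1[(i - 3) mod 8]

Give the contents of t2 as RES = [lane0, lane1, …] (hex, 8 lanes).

RES = [ 0xae  0x4b  0x62  0xe8  0x4b  0xb9  0x90  0x4b ]

  t0: ae ae 1d ae e8 b9 4b 4b
  t1: e8 4b b9 90 4b ae 4b 62
  t2: ae 4b 62 e8 4b b9 90 4b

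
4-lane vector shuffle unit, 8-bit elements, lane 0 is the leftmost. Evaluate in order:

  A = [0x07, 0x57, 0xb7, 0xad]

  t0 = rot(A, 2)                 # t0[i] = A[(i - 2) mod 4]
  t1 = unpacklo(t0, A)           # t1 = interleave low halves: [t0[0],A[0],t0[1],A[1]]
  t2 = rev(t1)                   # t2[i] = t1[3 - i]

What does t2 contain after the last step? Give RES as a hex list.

t0 = [0xb7, 0xad, 0x07, 0x57]
t1 = [0xb7, 0x07, 0xad, 0x57]
t2 = [0x57, 0xad, 0x07, 0xb7]

RES = [0x57, 0xad, 0x07, 0xb7]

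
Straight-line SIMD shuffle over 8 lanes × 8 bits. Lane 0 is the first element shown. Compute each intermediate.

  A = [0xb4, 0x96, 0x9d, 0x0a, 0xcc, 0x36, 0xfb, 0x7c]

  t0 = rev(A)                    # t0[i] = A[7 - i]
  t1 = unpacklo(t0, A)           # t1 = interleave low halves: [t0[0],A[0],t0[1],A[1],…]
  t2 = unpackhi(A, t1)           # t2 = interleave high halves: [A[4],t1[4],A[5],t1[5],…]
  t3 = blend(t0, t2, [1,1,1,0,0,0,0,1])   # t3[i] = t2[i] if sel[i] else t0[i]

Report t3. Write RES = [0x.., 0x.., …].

→ t0 |7c|fb|36|cc|0a|9d|96|b4|
→ t1 |7c|b4|fb|96|36|9d|cc|0a|
→ t2 |cc|36|36|9d|fb|cc|7c|0a|
→ t3 |cc|36|36|cc|0a|9d|96|0a|

RES = [ 0xcc  0x36  0x36  0xcc  0x0a  0x9d  0x96  0x0a ]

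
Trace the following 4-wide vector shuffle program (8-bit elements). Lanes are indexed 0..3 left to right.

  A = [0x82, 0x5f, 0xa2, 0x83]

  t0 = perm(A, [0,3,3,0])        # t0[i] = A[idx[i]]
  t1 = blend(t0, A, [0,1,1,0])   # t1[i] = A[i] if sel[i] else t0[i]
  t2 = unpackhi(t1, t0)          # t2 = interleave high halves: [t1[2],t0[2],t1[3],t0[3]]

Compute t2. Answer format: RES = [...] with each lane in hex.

  t0: 82 83 83 82
  t1: 82 5f a2 82
  t2: a2 83 82 82

RES = [0xa2, 0x83, 0x82, 0x82]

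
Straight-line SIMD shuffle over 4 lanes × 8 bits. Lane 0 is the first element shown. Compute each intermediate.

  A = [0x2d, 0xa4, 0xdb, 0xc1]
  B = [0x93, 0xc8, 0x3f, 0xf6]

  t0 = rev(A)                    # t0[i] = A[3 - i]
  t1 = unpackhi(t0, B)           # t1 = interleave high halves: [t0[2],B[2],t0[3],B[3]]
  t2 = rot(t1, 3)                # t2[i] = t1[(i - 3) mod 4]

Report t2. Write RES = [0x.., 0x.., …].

t0 = [0xc1, 0xdb, 0xa4, 0x2d]
t1 = [0xa4, 0x3f, 0x2d, 0xf6]
t2 = [0x3f, 0x2d, 0xf6, 0xa4]

RES = [ 0x3f  0x2d  0xf6  0xa4 ]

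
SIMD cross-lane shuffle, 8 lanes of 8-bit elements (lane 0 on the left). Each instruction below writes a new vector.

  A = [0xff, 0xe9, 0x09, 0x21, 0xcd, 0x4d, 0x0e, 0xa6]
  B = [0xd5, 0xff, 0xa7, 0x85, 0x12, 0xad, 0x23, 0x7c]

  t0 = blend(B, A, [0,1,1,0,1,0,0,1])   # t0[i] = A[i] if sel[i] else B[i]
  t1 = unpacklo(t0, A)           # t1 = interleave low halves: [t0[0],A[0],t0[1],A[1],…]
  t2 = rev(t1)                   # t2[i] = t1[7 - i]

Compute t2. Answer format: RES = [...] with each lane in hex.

RES = [ 0x21  0x85  0x09  0x09  0xe9  0xe9  0xff  0xd5 ]

→ t0 |d5|e9|09|85|cd|ad|23|a6|
→ t1 |d5|ff|e9|e9|09|09|85|21|
→ t2 |21|85|09|09|e9|e9|ff|d5|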